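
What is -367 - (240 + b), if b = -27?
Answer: -580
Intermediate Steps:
-367 - (240 + b) = -367 - (240 - 27) = -367 - 1*213 = -367 - 213 = -580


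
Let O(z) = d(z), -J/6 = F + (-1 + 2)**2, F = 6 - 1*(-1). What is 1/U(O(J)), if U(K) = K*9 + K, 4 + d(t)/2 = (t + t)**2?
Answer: 1/184240 ≈ 5.4277e-6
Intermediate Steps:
F = 7 (F = 6 + 1 = 7)
J = -48 (J = -6*(7 + (-1 + 2)**2) = -6*(7 + 1**2) = -6*(7 + 1) = -6*8 = -48)
d(t) = -8 + 8*t**2 (d(t) = -8 + 2*(t + t)**2 = -8 + 2*(2*t)**2 = -8 + 2*(4*t**2) = -8 + 8*t**2)
O(z) = -8 + 8*z**2
U(K) = 10*K (U(K) = 9*K + K = 10*K)
1/U(O(J)) = 1/(10*(-8 + 8*(-48)**2)) = 1/(10*(-8 + 8*2304)) = 1/(10*(-8 + 18432)) = 1/(10*18424) = 1/184240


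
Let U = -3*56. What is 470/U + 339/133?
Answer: -397/1596 ≈ -0.24875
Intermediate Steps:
U = -168
470/U + 339/133 = 470/(-168) + 339/133 = 470*(-1/168) + 339*(1/133) = -235/84 + 339/133 = -397/1596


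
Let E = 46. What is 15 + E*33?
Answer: 1533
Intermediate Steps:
15 + E*33 = 15 + 46*33 = 15 + 1518 = 1533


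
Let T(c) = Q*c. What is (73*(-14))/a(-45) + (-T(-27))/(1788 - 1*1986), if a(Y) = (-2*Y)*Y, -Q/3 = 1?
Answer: 29467/44550 ≈ 0.66144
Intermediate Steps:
Q = -3 (Q = -3*1 = -3)
T(c) = -3*c
a(Y) = -2*Y**2
(73*(-14))/a(-45) + (-T(-27))/(1788 - 1*1986) = (73*(-14))/((-2*(-45)**2)) + (-(-3)*(-27))/(1788 - 1*1986) = -1022/((-2*2025)) + (-1*81)/(1788 - 1986) = -1022/(-4050) - 81/(-198) = -1022*(-1/4050) - 81*(-1/198) = 511/2025 + 9/22 = 29467/44550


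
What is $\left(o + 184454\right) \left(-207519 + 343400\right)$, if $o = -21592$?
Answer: $22129851422$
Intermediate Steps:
$\left(o + 184454\right) \left(-207519 + 343400\right) = \left(-21592 + 184454\right) \left(-207519 + 343400\right) = 162862 \cdot 135881 = 22129851422$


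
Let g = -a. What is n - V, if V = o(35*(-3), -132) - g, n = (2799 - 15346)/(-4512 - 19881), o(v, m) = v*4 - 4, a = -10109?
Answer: 256944016/24393 ≈ 10534.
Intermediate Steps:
g = 10109 (g = -1*(-10109) = 10109)
o(v, m) = -4 + 4*v (o(v, m) = 4*v - 4 = -4 + 4*v)
n = 12547/24393 (n = -12547/(-24393) = -12547*(-1/24393) = 12547/24393 ≈ 0.51437)
V = -10533 (V = (-4 + 4*(35*(-3))) - 1*10109 = (-4 + 4*(-105)) - 10109 = (-4 - 420) - 10109 = -424 - 10109 = -10533)
n - V = 12547/24393 - 1*(-10533) = 12547/24393 + 10533 = 256944016/24393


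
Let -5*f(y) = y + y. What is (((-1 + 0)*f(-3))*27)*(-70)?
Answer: 2268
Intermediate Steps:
f(y) = -2*y/5 (f(y) = -(y + y)/5 = -2*y/5)
(((-1 + 0)*f(-3))*27)*(-70) = (((-1 + 0)*(-2/5*(-3)))*27)*(-70) = (-1*6/5*27)*(-70) = -6/5*27*(-70) = -162/5*(-70) = 2268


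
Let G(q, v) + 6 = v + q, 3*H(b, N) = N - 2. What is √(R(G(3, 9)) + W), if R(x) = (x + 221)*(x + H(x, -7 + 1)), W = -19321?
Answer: I*√167079/3 ≈ 136.25*I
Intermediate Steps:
H(b, N) = -⅔ + N/3 (H(b, N) = (N - 2)/3 = (-2 + N)/3 = -⅔ + N/3)
G(q, v) = -6 + q + v (G(q, v) = -6 + (v + q) = -6 + (q + v) = -6 + q + v)
R(x) = (221 + x)*(-8/3 + x) (R(x) = (x + 221)*(x + (-⅔ + (-7 + 1)/3)) = (221 + x)*(x + (-⅔ + (⅓)*(-6))) = (221 + x)*(x + (-⅔ - 2)) = (221 + x)*(x - 8/3) = (221 + x)*(-8/3 + x))
√(R(G(3, 9)) + W) = √((-1768/3 + (-6 + 3 + 9)² + 655*(-6 + 3 + 9)/3) - 19321) = √((-1768/3 + 6² + (655/3)*6) - 19321) = √((-1768/3 + 36 + 1310) - 19321) = √(2270/3 - 19321) = √(-55693/3) = I*√167079/3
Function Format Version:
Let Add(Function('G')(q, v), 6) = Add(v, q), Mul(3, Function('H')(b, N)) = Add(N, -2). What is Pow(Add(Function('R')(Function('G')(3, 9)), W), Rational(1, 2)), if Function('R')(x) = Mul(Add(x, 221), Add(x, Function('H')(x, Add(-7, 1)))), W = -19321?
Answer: Mul(Rational(1, 3), I, Pow(167079, Rational(1, 2))) ≈ Mul(136.25, I)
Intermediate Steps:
Function('H')(b, N) = Add(Rational(-2, 3), Mul(Rational(1, 3), N)) (Function('H')(b, N) = Mul(Rational(1, 3), Add(N, -2)) = Mul(Rational(1, 3), Add(-2, N)) = Add(Rational(-2, 3), Mul(Rational(1, 3), N)))
Function('G')(q, v) = Add(-6, q, v) (Function('G')(q, v) = Add(-6, Add(v, q)) = Add(-6, Add(q, v)) = Add(-6, q, v))
Function('R')(x) = Mul(Add(221, x), Add(Rational(-8, 3), x)) (Function('R')(x) = Mul(Add(x, 221), Add(x, Add(Rational(-2, 3), Mul(Rational(1, 3), Add(-7, 1))))) = Mul(Add(221, x), Add(x, Add(Rational(-2, 3), Mul(Rational(1, 3), -6)))) = Mul(Add(221, x), Add(x, Add(Rational(-2, 3), -2))) = Mul(Add(221, x), Add(x, Rational(-8, 3))) = Mul(Add(221, x), Add(Rational(-8, 3), x)))
Pow(Add(Function('R')(Function('G')(3, 9)), W), Rational(1, 2)) = Pow(Add(Add(Rational(-1768, 3), Pow(Add(-6, 3, 9), 2), Mul(Rational(655, 3), Add(-6, 3, 9))), -19321), Rational(1, 2)) = Pow(Add(Add(Rational(-1768, 3), Pow(6, 2), Mul(Rational(655, 3), 6)), -19321), Rational(1, 2)) = Pow(Add(Add(Rational(-1768, 3), 36, 1310), -19321), Rational(1, 2)) = Pow(Add(Rational(2270, 3), -19321), Rational(1, 2)) = Pow(Rational(-55693, 3), Rational(1, 2)) = Mul(Rational(1, 3), I, Pow(167079, Rational(1, 2)))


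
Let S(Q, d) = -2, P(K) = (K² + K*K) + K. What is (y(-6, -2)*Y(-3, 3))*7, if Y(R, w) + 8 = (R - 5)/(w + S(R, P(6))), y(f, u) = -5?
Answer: 560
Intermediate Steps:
P(K) = K + 2*K² (P(K) = (K² + K²) + K = 2*K² + K = K + 2*K²)
Y(R, w) = -8 + (-5 + R)/(-2 + w) (Y(R, w) = -8 + (R - 5)/(w - 2) = -8 + (-5 + R)/(-2 + w))
(y(-6, -2)*Y(-3, 3))*7 = -5*(11 - 3 - 8*3)/(-2 + 3)*7 = -5*(11 - 3 - 24)/1*7 = -5*(-16)*7 = 80*7 = 560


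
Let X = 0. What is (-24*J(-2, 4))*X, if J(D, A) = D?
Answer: 0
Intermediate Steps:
(-24*J(-2, 4))*X = -24*(-2)*0 = 48*0 = 0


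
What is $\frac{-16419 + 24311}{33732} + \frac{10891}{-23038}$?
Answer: $- \frac{46389829}{194279454} \approx -0.23878$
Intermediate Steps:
$\frac{-16419 + 24311}{33732} + \frac{10891}{-23038} = 7892 \cdot \frac{1}{33732} + 10891 \left(- \frac{1}{23038}\right) = \frac{1973}{8433} - \frac{10891}{23038} = - \frac{46389829}{194279454}$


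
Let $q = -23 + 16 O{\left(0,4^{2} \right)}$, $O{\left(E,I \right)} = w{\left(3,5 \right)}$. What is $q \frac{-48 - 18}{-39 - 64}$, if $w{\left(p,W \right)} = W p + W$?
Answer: $\frac{19602}{103} \approx 190.31$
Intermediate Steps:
$w{\left(p,W \right)} = W + W p$
$O{\left(E,I \right)} = 20$ ($O{\left(E,I \right)} = 5 \left(1 + 3\right) = 5 \cdot 4 = 20$)
$q = 297$ ($q = -23 + 16 \cdot 20 = -23 + 320 = 297$)
$q \frac{-48 - 18}{-39 - 64} = 297 \frac{-48 - 18}{-39 - 64} = 297 \left(- \frac{66}{-103}\right) = 297 \left(\left(-66\right) \left(- \frac{1}{103}\right)\right) = 297 \cdot \frac{66}{103} = \frac{19602}{103}$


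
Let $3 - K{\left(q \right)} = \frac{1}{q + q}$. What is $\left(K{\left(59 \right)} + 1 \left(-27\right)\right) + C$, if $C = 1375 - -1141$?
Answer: $\frac{294055}{118} \approx 2492.0$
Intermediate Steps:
$C = 2516$ ($C = 1375 + 1141 = 2516$)
$K{\left(q \right)} = 3 - \frac{1}{2 q}$ ($K{\left(q \right)} = 3 - \frac{1}{q + q} = 3 - \frac{1}{2 q}$)
$\left(K{\left(59 \right)} + 1 \left(-27\right)\right) + C = \left(\left(3 - \frac{1}{2 \cdot 59}\right) + 1 \left(-27\right)\right) + 2516 = \left(\left(3 - \frac{1}{118}\right) - 27\right) + 2516 = \left(\frac{353}{118} - 27\right) + 2516 = - \frac{2833}{118} + 2516 = \frac{294055}{118}$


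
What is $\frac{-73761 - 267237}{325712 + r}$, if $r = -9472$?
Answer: $- \frac{170499}{158120} \approx -1.0783$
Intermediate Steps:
$\frac{-73761 - 267237}{325712 + r} = \frac{-73761 - 267237}{325712 - 9472} = - \frac{340998}{316240} = \left(-340998\right) \frac{1}{316240} = - \frac{170499}{158120}$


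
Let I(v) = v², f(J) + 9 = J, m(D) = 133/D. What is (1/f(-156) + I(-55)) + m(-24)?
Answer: 1328559/440 ≈ 3019.5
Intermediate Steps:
f(J) = -9 + J
(1/f(-156) + I(-55)) + m(-24) = (1/(-9 - 156) + (-55)²) + 133/(-24) = (1/(-165) + 3025) + 133*(-1/24) = (-1/165 + 3025) - 133/24 = 499124/165 - 133/24 = 1328559/440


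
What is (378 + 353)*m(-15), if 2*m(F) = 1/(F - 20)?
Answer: -731/70 ≈ -10.443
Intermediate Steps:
m(F) = 1/(2*(-20 + F)) (m(F) = 1/(2*(F - 20)) = 1/(2*(-20 + F)))
(378 + 353)*m(-15) = (378 + 353)*(1/(2*(-20 - 15))) = 731*((½)/(-35)) = 731*((½)*(-1/35)) = 731*(-1/70) = -731/70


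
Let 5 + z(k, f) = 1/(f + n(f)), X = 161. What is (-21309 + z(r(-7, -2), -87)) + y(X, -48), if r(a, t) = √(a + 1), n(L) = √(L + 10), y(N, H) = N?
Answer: -161735925/7646 - I*√77/7646 ≈ -21153.0 - 0.0011477*I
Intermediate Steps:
n(L) = √(10 + L)
r(a, t) = √(1 + a)
z(k, f) = -5 + 1/(f + √(10 + f))
(-21309 + z(r(-7, -2), -87)) + y(X, -48) = (-21309 + (1 - 5*(-87) - 5*√(10 - 87))/(-87 + √(10 - 87))) + 161 = (-21309 + (1 + 435 - 5*I*√77)/(-87 + √(-77))) + 161 = (-21309 + (1 + 435 - 5*I*√77)/(-87 + I*√77)) + 161 = (-21309 + (436 - 5*I*√77)/(-87 + I*√77)) + 161 = -21148 + (436 - 5*I*√77)/(-87 + I*√77)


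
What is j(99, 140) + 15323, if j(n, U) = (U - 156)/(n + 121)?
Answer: 842761/55 ≈ 15323.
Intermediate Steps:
j(n, U) = (-156 + U)/(121 + n)
j(99, 140) + 15323 = (-156 + 140)/(121 + 99) + 15323 = -16/220 + 15323 = (1/220)*(-16) + 15323 = -4/55 + 15323 = 842761/55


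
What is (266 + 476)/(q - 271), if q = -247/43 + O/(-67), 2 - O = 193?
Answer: -2137702/789087 ≈ -2.7091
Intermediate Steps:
O = -191 (O = 2 - 1*193 = 2 - 193 = -191)
q = -8336/2881 (q = -247/43 - 191/(-67) = -247*1/43 - 191*(-1/67) = -247/43 + 191/67 = -8336/2881 ≈ -2.8934)
(266 + 476)/(q - 271) = (266 + 476)/(-8336/2881 - 271) = 742/(-789087/2881) = 742*(-2881/789087) = -2137702/789087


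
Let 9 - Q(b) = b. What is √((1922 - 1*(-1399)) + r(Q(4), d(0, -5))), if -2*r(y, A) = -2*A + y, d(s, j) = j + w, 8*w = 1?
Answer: 7*√1082/4 ≈ 57.564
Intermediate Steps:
w = ⅛ (w = (⅛)*1 = ⅛ ≈ 0.12500)
Q(b) = 9 - b
d(s, j) = ⅛ + j (d(s, j) = j + ⅛ = ⅛ + j)
r(y, A) = A - y/2 (r(y, A) = -(-2*A + y)/2 = -(y - 2*A)/2 = A - y/2)
√((1922 - 1*(-1399)) + r(Q(4), d(0, -5))) = √((1922 - 1*(-1399)) + ((⅛ - 5) - (9 - 1*4)/2)) = √((1922 + 1399) + (-39/8 - (9 - 4)/2)) = √(3321 + (-39/8 - ½*5)) = √(3321 + (-39/8 - 5/2)) = √(3321 - 59/8) = √(26509/8) = 7*√1082/4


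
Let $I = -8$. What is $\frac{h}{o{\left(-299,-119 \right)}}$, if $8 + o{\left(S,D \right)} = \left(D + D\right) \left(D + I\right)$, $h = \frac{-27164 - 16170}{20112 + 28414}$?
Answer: $- \frac{21667}{733179334} \approx -2.9552 \cdot 10^{-5}$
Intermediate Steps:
$h = - \frac{21667}{24263}$ ($h = - \frac{43334}{48526} = \left(-43334\right) \frac{1}{48526} = - \frac{21667}{24263} \approx -0.89301$)
$o{\left(S,D \right)} = -8 + 2 D \left(-8 + D\right)$ ($o{\left(S,D \right)} = -8 + \left(D + D\right) \left(D - 8\right) = -8 + 2 D \left(-8 + D\right)$)
$\frac{h}{o{\left(-299,-119 \right)}} = - \frac{21667}{24263 \left(-8 - -1904 + 2 \left(-119\right)^{2}\right)} = - \frac{21667}{24263 \left(-8 + 1904 + 2 \cdot 14161\right)} = - \frac{21667}{24263 \left(-8 + 1904 + 28322\right)} = - \frac{21667}{24263 \cdot 30218} = \left(- \frac{21667}{24263}\right) \frac{1}{30218} = - \frac{21667}{733179334}$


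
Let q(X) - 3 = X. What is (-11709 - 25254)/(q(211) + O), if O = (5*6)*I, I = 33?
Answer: -36963/1204 ≈ -30.700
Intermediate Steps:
q(X) = 3 + X
O = 990 (O = (5*6)*33 = 30*33 = 990)
(-11709 - 25254)/(q(211) + O) = (-11709 - 25254)/((3 + 211) + 990) = -36963/(214 + 990) = -36963/1204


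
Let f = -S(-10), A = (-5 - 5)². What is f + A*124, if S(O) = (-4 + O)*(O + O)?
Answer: 12120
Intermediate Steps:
A = 100 (A = (-10)² = 100)
S(O) = 2*O*(-4 + O) (S(O) = (-4 + O)*(2*O) = 2*O*(-4 + O))
f = -280 (f = -2*(-10)*(-4 - 10) = -2*(-10)*(-14) = -1*280 = -280)
f + A*124 = -280 + 100*124 = -280 + 12400 = 12120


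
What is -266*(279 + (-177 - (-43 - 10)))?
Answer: -41230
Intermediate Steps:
-266*(279 + (-177 - (-43 - 10))) = -266*(279 + (-177 - 1*(-53))) = -266*(279 + (-177 + 53)) = -266*(279 - 124) = -266*155 = -41230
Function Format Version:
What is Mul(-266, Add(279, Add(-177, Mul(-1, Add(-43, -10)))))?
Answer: -41230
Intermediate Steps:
Mul(-266, Add(279, Add(-177, Mul(-1, Add(-43, -10))))) = Mul(-266, Add(279, Add(-177, Mul(-1, -53)))) = Mul(-266, Add(279, Add(-177, 53))) = Mul(-266, Add(279, -124)) = Mul(-266, 155) = -41230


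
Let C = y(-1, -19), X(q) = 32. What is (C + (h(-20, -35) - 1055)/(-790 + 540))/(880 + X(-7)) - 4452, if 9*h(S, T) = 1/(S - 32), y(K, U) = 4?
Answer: -475045246259/106704000 ≈ -4452.0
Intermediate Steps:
h(S, T) = 1/(9*(-32 + S)) (h(S, T) = 1/(9*(S - 32)) = 1/(9*(-32 + S)))
C = 4
(C + (h(-20, -35) - 1055)/(-790 + 540))/(880 + X(-7)) - 4452 = (4 + (1/(9*(-32 - 20)) - 1055)/(-790 + 540))/(880 + 32) - 4452 = (4 + ((1/9)/(-52) - 1055)/(-250))/912 - 4452 = (4 + ((1/9)*(-1/52) - 1055)*(-1/250))*(1/912) - 4452 = (4 + (-1/468 - 1055)*(-1/250))*(1/912) - 4452 = (4 - 493741/468*(-1/250))*(1/912) - 4452 = (4 + 493741/117000)*(1/912) - 4452 = (961741/117000)*(1/912) - 4452 = 961741/106704000 - 4452 = -475045246259/106704000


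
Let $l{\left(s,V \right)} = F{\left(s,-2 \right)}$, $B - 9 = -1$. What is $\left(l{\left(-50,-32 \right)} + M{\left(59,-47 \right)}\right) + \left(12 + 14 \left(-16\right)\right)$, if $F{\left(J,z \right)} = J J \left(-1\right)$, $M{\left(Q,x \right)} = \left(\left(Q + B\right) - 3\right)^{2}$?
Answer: $1384$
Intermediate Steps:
$B = 8$ ($B = 9 - 1 = 8$)
$M{\left(Q,x \right)} = \left(5 + Q\right)^{2}$ ($M{\left(Q,x \right)} = \left(\left(Q + 8\right) - 3\right)^{2} = \left(\left(8 + Q\right) - 3\right)^{2} = \left(5 + Q\right)^{2}$)
$F{\left(J,z \right)} = - J^{2}$ ($F{\left(J,z \right)} = J^{2} \left(-1\right) = - J^{2}$)
$l{\left(s,V \right)} = - s^{2}$
$\left(l{\left(-50,-32 \right)} + M{\left(59,-47 \right)}\right) + \left(12 + 14 \left(-16\right)\right) = \left(- \left(-50\right)^{2} + \left(5 + 59\right)^{2}\right) + \left(12 + 14 \left(-16\right)\right) = \left(\left(-1\right) 2500 + 64^{2}\right) + \left(12 - 224\right) = \left(-2500 + 4096\right) - 212 = 1596 - 212 = 1384$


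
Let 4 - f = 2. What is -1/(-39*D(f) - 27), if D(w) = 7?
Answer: 1/300 ≈ 0.0033333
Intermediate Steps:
f = 2 (f = 4 - 1*2 = 4 - 2 = 2)
-1/(-39*D(f) - 27) = -1/(-39*7 - 27) = -1/(-273 - 27) = -1/(-300) = -1*(-1/300) = 1/300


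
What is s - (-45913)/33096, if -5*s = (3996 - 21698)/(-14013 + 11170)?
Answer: 9541129/67208520 ≈ 0.14196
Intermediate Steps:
s = -17702/14215 (s = -(3996 - 21698)/(5*(-14013 + 11170)) = -(-17702)/(5*(-2843)) = -(-17702)*(-1)/(5*2843) = -⅕*17702/2843 = -17702/14215 ≈ -1.2453)
s - (-45913)/33096 = -17702/14215 - (-45913)/33096 = -17702/14215 - 1*(-6559/4728) = -17702/14215 + 6559/4728 = 9541129/67208520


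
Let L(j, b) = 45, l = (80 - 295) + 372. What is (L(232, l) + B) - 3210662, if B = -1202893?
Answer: -4413510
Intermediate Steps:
l = 157 (l = -215 + 372 = 157)
(L(232, l) + B) - 3210662 = (45 - 1202893) - 3210662 = -1202848 - 3210662 = -4413510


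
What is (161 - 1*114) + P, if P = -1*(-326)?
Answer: 373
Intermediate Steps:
P = 326
(161 - 1*114) + P = (161 - 1*114) + 326 = (161 - 114) + 326 = 47 + 326 = 373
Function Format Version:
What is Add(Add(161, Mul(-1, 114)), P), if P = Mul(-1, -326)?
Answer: 373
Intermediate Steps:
P = 326
Add(Add(161, Mul(-1, 114)), P) = Add(Add(161, Mul(-1, 114)), 326) = Add(Add(161, -114), 326) = Add(47, 326) = 373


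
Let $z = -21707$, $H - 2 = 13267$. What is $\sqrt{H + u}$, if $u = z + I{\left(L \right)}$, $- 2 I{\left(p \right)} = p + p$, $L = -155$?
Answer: $i \sqrt{8283} \approx 91.011 i$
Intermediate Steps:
$H = 13269$ ($H = 2 + 13267 = 13269$)
$I{\left(p \right)} = - p$ ($I{\left(p \right)} = - \frac{p + p}{2} = - \frac{2 p}{2} = - p$)
$u = -21552$ ($u = -21707 - -155 = -21707 + 155 = -21552$)
$\sqrt{H + u} = \sqrt{13269 - 21552} = \sqrt{-8283} = i \sqrt{8283}$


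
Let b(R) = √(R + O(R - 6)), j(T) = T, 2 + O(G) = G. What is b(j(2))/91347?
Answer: 2*I/91347 ≈ 2.1895e-5*I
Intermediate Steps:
O(G) = -2 + G
b(R) = √(-8 + 2*R) (b(R) = √(R + (-2 + (R - 6))) = √(R + (-2 + (-6 + R))) = √(R + (-8 + R)) = √(-8 + 2*R))
b(j(2))/91347 = √(-8 + 2*2)/91347 = √(-8 + 4)*(1/91347) = √(-4)*(1/91347) = (2*I)*(1/91347) = 2*I/91347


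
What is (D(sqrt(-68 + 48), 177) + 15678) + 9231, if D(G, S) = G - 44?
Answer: 24865 + 2*I*sqrt(5) ≈ 24865.0 + 4.4721*I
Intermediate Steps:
D(G, S) = -44 + G
(D(sqrt(-68 + 48), 177) + 15678) + 9231 = ((-44 + sqrt(-68 + 48)) + 15678) + 9231 = ((-44 + sqrt(-20)) + 15678) + 9231 = ((-44 + 2*I*sqrt(5)) + 15678) + 9231 = (15634 + 2*I*sqrt(5)) + 9231 = 24865 + 2*I*sqrt(5)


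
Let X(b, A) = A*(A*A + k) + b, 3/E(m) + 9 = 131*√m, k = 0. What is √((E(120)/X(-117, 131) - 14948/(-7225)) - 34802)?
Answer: √(11435135428325901798618 - 332889498023180040454224*√30)/(191077790*√(-9 + 262*√30)) ≈ 186.55*I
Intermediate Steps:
E(m) = 3/(-9 + 131*√m)
X(b, A) = b + A³ (X(b, A) = A*(A*A + 0) + b = A*(A² + 0) + b = A*A² + b = A³ + b = b + A³)
√((E(120)/X(-117, 131) - 14948/(-7225)) - 34802) = √(((3/(-9 + 131*√120))/(-117 + 131³) - 14948/(-7225)) - 34802) = √(((3/(-9 + 131*(2*√30)))/(-117 + 2248091) - 14948*(-1/7225)) - 34802) = √(((3/(-9 + 262*√30))/2247974 + 14948/7225) - 34802) = √(((3/(-9 + 262*√30))*(1/2247974) + 14948/7225) - 34802) = √((3/(2247974*(-9 + 262*√30)) + 14948/7225) - 34802) = √((14948/7225 + 3/(2247974*(-9 + 262*√30))) - 34802) = √(-251429502/7225 + 3/(2247974*(-9 + 262*√30)))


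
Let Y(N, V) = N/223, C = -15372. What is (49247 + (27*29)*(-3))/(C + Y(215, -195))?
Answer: -10458254/3427741 ≈ -3.0511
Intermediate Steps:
Y(N, V) = N/223 (Y(N, V) = N*(1/223) = N/223)
(49247 + (27*29)*(-3))/(C + Y(215, -195)) = (49247 + (27*29)*(-3))/(-15372 + (1/223)*215) = (49247 + 783*(-3))/(-15372 + 215/223) = (49247 - 2349)/(-3427741/223) = 46898*(-223/3427741) = -10458254/3427741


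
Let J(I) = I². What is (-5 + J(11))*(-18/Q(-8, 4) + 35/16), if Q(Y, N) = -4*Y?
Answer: 377/2 ≈ 188.50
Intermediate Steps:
(-5 + J(11))*(-18/Q(-8, 4) + 35/16) = (-5 + 11²)*(-18/((-4*(-8))) + 35/16) = (-5 + 121)*(-18/32 + 35*(1/16)) = 116*(-18*1/32 + 35/16) = 116*(-9/16 + 35/16) = 116*(13/8) = 377/2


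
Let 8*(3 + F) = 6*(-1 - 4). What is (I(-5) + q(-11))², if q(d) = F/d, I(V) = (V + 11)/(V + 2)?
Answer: 3721/1936 ≈ 1.9220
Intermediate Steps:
F = -27/4 (F = -3 + (6*(-1 - 4))/8 = -3 + (6*(-5))/8 = -3 + (⅛)*(-30) = -3 - 15/4 = -27/4 ≈ -6.7500)
I(V) = (11 + V)/(2 + V)
q(d) = -27/(4*d)
(I(-5) + q(-11))² = ((11 - 5)/(2 - 5) - 27/4/(-11))² = (6/(-3) - 27/4*(-1/11))² = (-⅓*6 + 27/44)² = (-2 + 27/44)² = (-61/44)² = 3721/1936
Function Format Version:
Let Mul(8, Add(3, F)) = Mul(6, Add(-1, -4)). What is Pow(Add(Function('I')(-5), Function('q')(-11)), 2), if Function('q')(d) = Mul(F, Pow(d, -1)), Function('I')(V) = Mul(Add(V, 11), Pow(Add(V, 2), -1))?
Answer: Rational(3721, 1936) ≈ 1.9220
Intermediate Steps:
F = Rational(-27, 4) (F = Add(-3, Mul(Rational(1, 8), Mul(6, Add(-1, -4)))) = Add(-3, Mul(Rational(1, 8), Mul(6, -5))) = Add(-3, Mul(Rational(1, 8), -30)) = Add(-3, Rational(-15, 4)) = Rational(-27, 4) ≈ -6.7500)
Function('I')(V) = Mul(Pow(Add(2, V), -1), Add(11, V)) (Function('I')(V) = Mul(Add(11, V), Pow(Add(2, V), -1)) = Mul(Pow(Add(2, V), -1), Add(11, V)))
Function('q')(d) = Mul(Rational(-27, 4), Pow(d, -1))
Pow(Add(Function('I')(-5), Function('q')(-11)), 2) = Pow(Add(Mul(Pow(Add(2, -5), -1), Add(11, -5)), Mul(Rational(-27, 4), Pow(-11, -1))), 2) = Pow(Add(Mul(Pow(-3, -1), 6), Mul(Rational(-27, 4), Rational(-1, 11))), 2) = Pow(Add(Mul(Rational(-1, 3), 6), Rational(27, 44)), 2) = Pow(Add(-2, Rational(27, 44)), 2) = Pow(Rational(-61, 44), 2) = Rational(3721, 1936)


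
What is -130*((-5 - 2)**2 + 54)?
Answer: -13390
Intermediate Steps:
-130*((-5 - 2)**2 + 54) = -130*((-7)**2 + 54) = -130*(49 + 54) = -130*103 = -13390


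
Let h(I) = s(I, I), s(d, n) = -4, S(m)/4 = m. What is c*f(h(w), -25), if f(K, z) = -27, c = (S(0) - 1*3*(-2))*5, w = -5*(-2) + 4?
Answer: -810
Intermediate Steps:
w = 14 (w = 10 + 4 = 14)
S(m) = 4*m
h(I) = -4
c = 30 (c = (4*0 - 1*3*(-2))*5 = (0 - 3*(-2))*5 = (0 + 6)*5 = 6*5 = 30)
c*f(h(w), -25) = 30*(-27) = -810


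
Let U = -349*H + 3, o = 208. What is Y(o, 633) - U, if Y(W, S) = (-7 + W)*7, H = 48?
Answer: 18156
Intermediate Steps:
Y(W, S) = -49 + 7*W
U = -16749 (U = -349*48 + 3 = -16752 + 3 = -16749)
Y(o, 633) - U = (-49 + 7*208) - 1*(-16749) = (-49 + 1456) + 16749 = 1407 + 16749 = 18156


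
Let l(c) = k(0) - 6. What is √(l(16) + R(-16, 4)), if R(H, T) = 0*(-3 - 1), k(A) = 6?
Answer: 0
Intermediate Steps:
R(H, T) = 0 (R(H, T) = 0*(-4) = 0)
l(c) = 0 (l(c) = 6 - 6 = 0)
√(l(16) + R(-16, 4)) = √(0 + 0) = √0 = 0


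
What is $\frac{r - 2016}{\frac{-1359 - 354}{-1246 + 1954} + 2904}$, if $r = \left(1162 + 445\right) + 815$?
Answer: $\frac{95816}{684773} \approx 0.13992$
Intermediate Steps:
$r = 2422$ ($r = 1607 + 815 = 2422$)
$\frac{r - 2016}{\frac{-1359 - 354}{-1246 + 1954} + 2904} = \frac{2422 - 2016}{\frac{-1359 - 354}{-1246 + 1954} + 2904} = \frac{406}{- \frac{1713}{708} + 2904} = \frac{406}{\left(-1713\right) \frac{1}{708} + 2904} = \frac{406}{- \frac{571}{236} + 2904} = \frac{406}{\frac{684773}{236}} = 406 \cdot \frac{236}{684773} = \frac{95816}{684773}$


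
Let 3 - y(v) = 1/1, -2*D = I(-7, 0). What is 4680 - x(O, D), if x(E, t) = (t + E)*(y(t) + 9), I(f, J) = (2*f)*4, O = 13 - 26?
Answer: 4515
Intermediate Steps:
O = -13
I(f, J) = 8*f
D = 28 (D = -4*(-7) = -1/2*(-56) = 28)
y(v) = 2 (y(v) = 3 - 1/1 = 3 - 1*1 = 3 - 1 = 2)
x(E, t) = 11*E + 11*t (x(E, t) = (t + E)*(2 + 9) = (E + t)*11 = 11*E + 11*t)
4680 - x(O, D) = 4680 - (11*(-13) + 11*28) = 4680 - (-143 + 308) = 4680 - 1*165 = 4680 - 165 = 4515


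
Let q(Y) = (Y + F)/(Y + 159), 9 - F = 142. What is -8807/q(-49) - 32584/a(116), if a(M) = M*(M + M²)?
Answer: 7332591619/1377558 ≈ 5322.9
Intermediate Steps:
F = -133 (F = 9 - 1*142 = 9 - 142 = -133)
q(Y) = (-133 + Y)/(159 + Y) (q(Y) = (Y - 133)/(Y + 159) = (-133 + Y)/(159 + Y))
-8807/q(-49) - 32584/a(116) = -8807*(159 - 49)/(-133 - 49) - 32584*1/(13456*(1 + 116)) = -8807/(-182/110) - 32584/(13456*117) = -8807/((1/110)*(-182)) - 32584/1574352 = -8807/(-91/55) - 32584*1/1574352 = -8807*(-55/91) - 4073/196794 = 484385/91 - 4073/196794 = 7332591619/1377558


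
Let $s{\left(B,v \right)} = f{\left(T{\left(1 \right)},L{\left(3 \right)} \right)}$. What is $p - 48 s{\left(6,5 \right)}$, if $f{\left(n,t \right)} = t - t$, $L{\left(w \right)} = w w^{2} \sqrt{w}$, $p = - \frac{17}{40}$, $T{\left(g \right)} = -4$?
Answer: $- \frac{17}{40} \approx -0.425$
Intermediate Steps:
$p = - \frac{17}{40}$ ($p = \left(-17\right) \frac{1}{40} = - \frac{17}{40} \approx -0.425$)
$L{\left(w \right)} = w^{\frac{7}{2}}$ ($L{\left(w \right)} = w^{3} \sqrt{w} = w^{\frac{7}{2}}$)
$f{\left(n,t \right)} = 0$
$s{\left(B,v \right)} = 0$
$p - 48 s{\left(6,5 \right)} = - \frac{17}{40} - 0 = - \frac{17}{40} + 0 = - \frac{17}{40}$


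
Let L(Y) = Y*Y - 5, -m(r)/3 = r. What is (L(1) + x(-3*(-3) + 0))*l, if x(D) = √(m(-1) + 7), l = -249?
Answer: 996 - 249*√10 ≈ 208.59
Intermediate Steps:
m(r) = -3*r
x(D) = √10 (x(D) = √(-3*(-1) + 7) = √(3 + 7) = √10)
L(Y) = -5 + Y² (L(Y) = Y² - 5 = -5 + Y²)
(L(1) + x(-3*(-3) + 0))*l = ((-5 + 1²) + √10)*(-249) = ((-5 + 1) + √10)*(-249) = (-4 + √10)*(-249) = 996 - 249*√10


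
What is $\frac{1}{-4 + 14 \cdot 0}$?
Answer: $- \frac{1}{4} \approx -0.25$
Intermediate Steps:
$\frac{1}{-4 + 14 \cdot 0} = \frac{1}{-4 + 0} = \frac{1}{-4} = - \frac{1}{4}$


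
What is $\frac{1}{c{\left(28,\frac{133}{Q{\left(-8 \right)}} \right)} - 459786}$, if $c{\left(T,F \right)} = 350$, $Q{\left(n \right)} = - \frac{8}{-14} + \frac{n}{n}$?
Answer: $- \frac{1}{459436} \approx -2.1766 \cdot 10^{-6}$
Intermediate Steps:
$Q{\left(n \right)} = \frac{11}{7}$ ($Q{\left(n \right)} = \left(-8\right) \left(- \frac{1}{14}\right) + 1 = \frac{4}{7} + 1 = \frac{11}{7}$)
$\frac{1}{c{\left(28,\frac{133}{Q{\left(-8 \right)}} \right)} - 459786} = \frac{1}{350 - 459786} = \frac{1}{-459436} = - \frac{1}{459436}$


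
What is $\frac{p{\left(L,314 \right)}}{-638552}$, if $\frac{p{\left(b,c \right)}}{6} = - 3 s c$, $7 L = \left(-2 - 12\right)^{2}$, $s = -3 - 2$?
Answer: $- \frac{7065}{159638} \approx -0.044256$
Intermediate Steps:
$s = -5$ ($s = -3 - 2 = -5$)
$L = 28$ ($L = \frac{\left(-2 - 12\right)^{2}}{7} = \frac{\left(-14\right)^{2}}{7} = \frac{1}{7} \cdot 196 = 28$)
$p{\left(b,c \right)} = 90 c$ ($p{\left(b,c \right)} = 6 \left(-3\right) \left(-5\right) c = 6 \cdot 15 c = 90 c$)
$\frac{p{\left(L,314 \right)}}{-638552} = \frac{90 \cdot 314}{-638552} = 28260 \left(- \frac{1}{638552}\right) = - \frac{7065}{159638}$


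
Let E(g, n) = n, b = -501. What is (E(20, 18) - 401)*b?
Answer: 191883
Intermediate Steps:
(E(20, 18) - 401)*b = (18 - 401)*(-501) = -383*(-501) = 191883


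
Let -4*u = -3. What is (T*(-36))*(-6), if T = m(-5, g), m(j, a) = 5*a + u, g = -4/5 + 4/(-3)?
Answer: -2142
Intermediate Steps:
u = ¾ (u = -¼*(-3) = ¾ ≈ 0.75000)
g = -32/15 (g = -4*⅕ + 4*(-⅓) = -⅘ - 4/3 = -32/15 ≈ -2.1333)
m(j, a) = ¾ + 5*a (m(j, a) = 5*a + ¾ = ¾ + 5*a)
T = -119/12 (T = ¾ + 5*(-32/15) = ¾ - 32/3 = -119/12 ≈ -9.9167)
(T*(-36))*(-6) = -119/12*(-36)*(-6) = 357*(-6) = -2142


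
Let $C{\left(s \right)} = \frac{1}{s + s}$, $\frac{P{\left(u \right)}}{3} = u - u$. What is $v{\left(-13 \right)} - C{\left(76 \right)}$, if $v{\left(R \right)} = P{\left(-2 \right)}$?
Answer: $- \frac{1}{152} \approx -0.0065789$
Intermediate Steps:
$P{\left(u \right)} = 0$ ($P{\left(u \right)} = 3 \left(u - u\right) = 3 \cdot 0 = 0$)
$v{\left(R \right)} = 0$
$C{\left(s \right)} = \frac{1}{2 s}$
$v{\left(-13 \right)} - C{\left(76 \right)} = 0 - \frac{1}{2 \cdot 76} = 0 - \frac{1}{2} \cdot \frac{1}{76} = 0 - \frac{1}{152} = - \frac{1}{152}$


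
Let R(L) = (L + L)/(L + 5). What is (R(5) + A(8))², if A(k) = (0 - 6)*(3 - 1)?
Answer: 121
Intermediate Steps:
A(k) = -12 (A(k) = -6*2 = -12)
R(L) = 2*L/(5 + L) (R(L) = (2*L)/(5 + L) = 2*L/(5 + L))
(R(5) + A(8))² = (2*5/(5 + 5) - 12)² = (2*5/10 - 12)² = (2*5*(⅒) - 12)² = (1 - 12)² = (-11)² = 121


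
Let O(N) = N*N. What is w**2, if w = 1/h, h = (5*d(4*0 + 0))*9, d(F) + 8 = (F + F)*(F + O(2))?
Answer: 1/129600 ≈ 7.7161e-6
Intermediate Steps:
O(N) = N**2
d(F) = -8 + 2*F*(4 + F) (d(F) = -8 + (F + F)*(F + 2**2) = -8 + (2*F)*(F + 4) = -8 + (2*F)*(4 + F) = -8 + 2*F*(4 + F))
h = -360 (h = (5*(-8 + 2*(4*0 + 0)**2 + 8*(4*0 + 0)))*9 = (5*(-8 + 2*(0 + 0)**2 + 8*(0 + 0)))*9 = (5*(-8 + 2*0**2 + 8*0))*9 = (5*(-8 + 2*0 + 0))*9 = (5*(-8 + 0 + 0))*9 = (5*(-8))*9 = -40*9 = -360)
w = -1/360 (w = 1/(-360) = -1/360 ≈ -0.0027778)
w**2 = (-1/360)**2 = 1/129600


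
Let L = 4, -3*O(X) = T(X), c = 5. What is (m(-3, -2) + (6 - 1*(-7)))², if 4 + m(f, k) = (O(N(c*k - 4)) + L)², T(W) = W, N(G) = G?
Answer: 573049/81 ≈ 7074.7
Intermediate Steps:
O(X) = -X/3
m(f, k) = -4 + (16/3 - 5*k/3)² (m(f, k) = -4 + (-(5*k - 4)/3 + 4)² = -4 + (-(-4 + 5*k)/3 + 4)² = -4 + ((4/3 - 5*k/3) + 4)² = -4 + (16/3 - 5*k/3)²)
(m(-3, -2) + (6 - 1*(-7)))² = ((-4 + (-16 + 5*(-2))²/9) + (6 - 1*(-7)))² = ((-4 + (-16 - 10)²/9) + (6 + 7))² = ((-4 + (⅑)*(-26)²) + 13)² = ((-4 + (⅑)*676) + 13)² = ((-4 + 676/9) + 13)² = (640/9 + 13)² = (757/9)² = 573049/81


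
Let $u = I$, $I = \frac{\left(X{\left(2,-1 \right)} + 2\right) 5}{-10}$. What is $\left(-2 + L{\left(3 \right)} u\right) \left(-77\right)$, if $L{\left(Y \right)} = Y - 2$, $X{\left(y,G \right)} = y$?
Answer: $308$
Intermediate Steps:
$L{\left(Y \right)} = -2 + Y$
$I = -2$ ($I = \frac{\left(2 + 2\right) 5}{-10} = 4 \cdot 5 \left(- \frac{1}{10}\right) = 20 \left(- \frac{1}{10}\right) = -2$)
$u = -2$
$\left(-2 + L{\left(3 \right)} u\right) \left(-77\right) = \left(-2 + \left(-2 + 3\right) \left(-2\right)\right) \left(-77\right) = \left(-2 + 1 \left(-2\right)\right) \left(-77\right) = \left(-2 - 2\right) \left(-77\right) = \left(-4\right) \left(-77\right) = 308$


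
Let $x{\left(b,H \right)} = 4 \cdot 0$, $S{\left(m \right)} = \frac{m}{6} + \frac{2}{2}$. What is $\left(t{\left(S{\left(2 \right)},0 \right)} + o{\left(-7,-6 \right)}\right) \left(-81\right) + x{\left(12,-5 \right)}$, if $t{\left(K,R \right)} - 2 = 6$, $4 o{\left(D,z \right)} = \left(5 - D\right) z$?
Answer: $810$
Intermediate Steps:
$o{\left(D,z \right)} = \frac{z \left(5 - D\right)}{4}$ ($o{\left(D,z \right)} = \frac{\left(5 - D\right) z}{4} = \frac{z \left(5 - D\right)}{4}$)
$S{\left(m \right)} = 1 + \frac{m}{6}$ ($S{\left(m \right)} = m \frac{1}{6} + 2 \cdot \frac{1}{2} = \frac{m}{6} + 1 = 1 + \frac{m}{6}$)
$x{\left(b,H \right)} = 0$
$t{\left(K,R \right)} = 8$ ($t{\left(K,R \right)} = 2 + 6 = 8$)
$\left(t{\left(S{\left(2 \right)},0 \right)} + o{\left(-7,-6 \right)}\right) \left(-81\right) + x{\left(12,-5 \right)} = \left(8 + \frac{1}{4} \left(-6\right) \left(5 - -7\right)\right) \left(-81\right) + 0 = \left(8 + \frac{1}{4} \left(-6\right) \left(5 + 7\right)\right) \left(-81\right) + 0 = \left(8 + \frac{1}{4} \left(-6\right) 12\right) \left(-81\right) + 0 = \left(8 - 18\right) \left(-81\right) + 0 = \left(-10\right) \left(-81\right) + 0 = 810 + 0 = 810$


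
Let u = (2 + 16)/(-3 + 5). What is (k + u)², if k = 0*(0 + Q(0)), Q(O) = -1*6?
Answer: 81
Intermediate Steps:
Q(O) = -6
k = 0 (k = 0*(0 - 6) = 0*(-6) = 0)
u = 9 (u = 18/2 = 18*(½) = 9)
(k + u)² = (0 + 9)² = 9² = 81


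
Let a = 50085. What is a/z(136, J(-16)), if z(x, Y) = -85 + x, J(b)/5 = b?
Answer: 16695/17 ≈ 982.06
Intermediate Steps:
J(b) = 5*b
a/z(136, J(-16)) = 50085/(-85 + 136) = 50085/51 = 50085*(1/51) = 16695/17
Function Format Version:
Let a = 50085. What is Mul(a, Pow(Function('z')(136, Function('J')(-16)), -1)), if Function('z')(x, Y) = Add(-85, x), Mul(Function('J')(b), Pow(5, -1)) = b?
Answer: Rational(16695, 17) ≈ 982.06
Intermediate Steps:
Function('J')(b) = Mul(5, b)
Mul(a, Pow(Function('z')(136, Function('J')(-16)), -1)) = Mul(50085, Pow(Add(-85, 136), -1)) = Mul(50085, Pow(51, -1)) = Mul(50085, Rational(1, 51)) = Rational(16695, 17)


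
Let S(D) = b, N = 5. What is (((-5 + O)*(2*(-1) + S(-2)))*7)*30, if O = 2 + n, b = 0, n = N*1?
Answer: -840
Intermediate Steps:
n = 5 (n = 5*1 = 5)
O = 7 (O = 2 + 5 = 7)
S(D) = 0
(((-5 + O)*(2*(-1) + S(-2)))*7)*30 = (((-5 + 7)*(2*(-1) + 0))*7)*30 = ((2*(-2 + 0))*7)*30 = ((2*(-2))*7)*30 = -4*7*30 = -28*30 = -840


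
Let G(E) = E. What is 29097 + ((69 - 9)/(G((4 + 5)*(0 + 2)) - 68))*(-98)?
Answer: 146073/5 ≈ 29215.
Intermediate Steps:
29097 + ((69 - 9)/(G((4 + 5)*(0 + 2)) - 68))*(-98) = 29097 + ((69 - 9)/((4 + 5)*(0 + 2) - 68))*(-98) = 29097 + (60/(9*2 - 68))*(-98) = 29097 + (60/(18 - 68))*(-98) = 29097 + (60/(-50))*(-98) = 29097 + (60*(-1/50))*(-98) = 29097 - 6/5*(-98) = 29097 + 588/5 = 146073/5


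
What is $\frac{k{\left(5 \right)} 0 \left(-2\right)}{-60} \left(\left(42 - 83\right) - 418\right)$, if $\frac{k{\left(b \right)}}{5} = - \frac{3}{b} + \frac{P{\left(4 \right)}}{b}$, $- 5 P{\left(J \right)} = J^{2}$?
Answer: $0$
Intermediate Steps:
$P{\left(J \right)} = - \frac{J^{2}}{5}$
$k{\left(b \right)} = - \frac{31}{b}$ ($k{\left(b \right)} = 5 \left(- \frac{3}{b} + \frac{\left(- \frac{1}{5}\right) 4^{2}}{b}\right) = 5 \left(- \frac{3}{b} + \frac{\left(- \frac{1}{5}\right) 16}{b}\right) = 5 \left(- \frac{3}{b} - \frac{16}{5 b}\right) = 5 \left(- \frac{31}{5 b}\right) = - \frac{31}{b}$)
$\frac{k{\left(5 \right)} 0 \left(-2\right)}{-60} \left(\left(42 - 83\right) - 418\right) = \frac{- \frac{31}{5} \cdot 0 \left(-2\right)}{-60} \left(\left(42 - 83\right) - 418\right) = \left(-31\right) \frac{1}{5} \cdot 0 \left(-2\right) \left(- \frac{1}{60}\right) \left(-41 - 418\right) = \left(- \frac{31}{5}\right) 0 \left(-2\right) \left(- \frac{1}{60}\right) \left(-459\right) = 0 \left(-2\right) \left(- \frac{1}{60}\right) \left(-459\right) = 0 \left(- \frac{1}{60}\right) \left(-459\right) = 0 \left(-459\right) = 0$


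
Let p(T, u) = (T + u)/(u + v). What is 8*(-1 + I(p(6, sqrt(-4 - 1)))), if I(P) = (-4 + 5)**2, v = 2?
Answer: 0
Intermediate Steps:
p(T, u) = (T + u)/(2 + u) (p(T, u) = (T + u)/(u + 2) = (T + u)/(2 + u))
I(P) = 1 (I(P) = 1**2 = 1)
8*(-1 + I(p(6, sqrt(-4 - 1)))) = 8*(-1 + 1) = 8*0 = 0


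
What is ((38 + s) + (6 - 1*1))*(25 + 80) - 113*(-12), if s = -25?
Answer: 3246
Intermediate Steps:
((38 + s) + (6 - 1*1))*(25 + 80) - 113*(-12) = ((38 - 25) + (6 - 1*1))*(25 + 80) - 113*(-12) = (13 + (6 - 1))*105 + 1356 = (13 + 5)*105 + 1356 = 18*105 + 1356 = 1890 + 1356 = 3246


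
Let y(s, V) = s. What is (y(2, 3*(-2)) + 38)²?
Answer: 1600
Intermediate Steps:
(y(2, 3*(-2)) + 38)² = (2 + 38)² = 40² = 1600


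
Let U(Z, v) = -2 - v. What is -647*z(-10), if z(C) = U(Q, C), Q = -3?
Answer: -5176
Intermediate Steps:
z(C) = -2 - C
-647*z(-10) = -647*(-2 - 1*(-10)) = -647*(-2 + 10) = -647*8 = -5176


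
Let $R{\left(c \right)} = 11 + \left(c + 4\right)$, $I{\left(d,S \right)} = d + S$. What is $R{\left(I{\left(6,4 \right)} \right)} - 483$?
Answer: $-458$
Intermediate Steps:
$I{\left(d,S \right)} = S + d$
$R{\left(c \right)} = 15 + c$ ($R{\left(c \right)} = 11 + \left(4 + c\right) = 15 + c$)
$R{\left(I{\left(6,4 \right)} \right)} - 483 = \left(15 + \left(4 + 6\right)\right) - 483 = \left(15 + 10\right) - 483 = 25 - 483 = -458$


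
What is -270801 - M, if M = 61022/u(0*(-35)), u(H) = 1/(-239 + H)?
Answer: 14313457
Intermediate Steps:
M = -14584258 (M = 61022/(1/(-239 + 0*(-35))) = 61022/(1/(-239 + 0)) = 61022/(1/(-239)) = 61022/(-1/239) = 61022*(-239) = -14584258)
-270801 - M = -270801 - 1*(-14584258) = -270801 + 14584258 = 14313457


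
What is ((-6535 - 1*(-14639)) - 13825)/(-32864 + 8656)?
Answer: 5721/24208 ≈ 0.23633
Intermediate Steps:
((-6535 - 1*(-14639)) - 13825)/(-32864 + 8656) = ((-6535 + 14639) - 13825)/(-24208) = (8104 - 13825)*(-1/24208) = -5721*(-1/24208) = 5721/24208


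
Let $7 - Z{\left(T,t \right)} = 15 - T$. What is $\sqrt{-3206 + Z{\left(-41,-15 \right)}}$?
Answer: $i \sqrt{3255} \approx 57.053 i$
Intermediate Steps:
$Z{\left(T,t \right)} = -8 + T$ ($Z{\left(T,t \right)} = 7 - \left(15 - T\right) = 7 + \left(-15 + T\right) = -8 + T$)
$\sqrt{-3206 + Z{\left(-41,-15 \right)}} = \sqrt{-3206 - 49} = \sqrt{-3255} = i \sqrt{3255}$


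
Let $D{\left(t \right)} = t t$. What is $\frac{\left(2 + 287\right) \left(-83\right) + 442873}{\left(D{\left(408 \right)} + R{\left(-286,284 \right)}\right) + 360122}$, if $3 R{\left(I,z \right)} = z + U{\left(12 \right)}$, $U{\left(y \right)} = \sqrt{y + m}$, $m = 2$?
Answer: $\frac{992786209818}{1248266360875} - \frac{628329 \sqrt{14}}{1248266360875} \approx 0.79533$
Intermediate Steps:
$U{\left(y \right)} = \sqrt{2 + y}$ ($U{\left(y \right)} = \sqrt{y + 2} = \sqrt{2 + y}$)
$D{\left(t \right)} = t^{2}$
$R{\left(I,z \right)} = \frac{z}{3} + \frac{\sqrt{14}}{3}$ ($R{\left(I,z \right)} = \frac{z + \sqrt{2 + 12}}{3} = \frac{z + \sqrt{14}}{3} = \frac{z}{3} + \frac{\sqrt{14}}{3}$)
$\frac{\left(2 + 287\right) \left(-83\right) + 442873}{\left(D{\left(408 \right)} + R{\left(-286,284 \right)}\right) + 360122} = \frac{\left(2 + 287\right) \left(-83\right) + 442873}{\left(408^{2} + \left(\frac{1}{3} \cdot 284 + \frac{\sqrt{14}}{3}\right)\right) + 360122} = \frac{289 \left(-83\right) + 442873}{\left(166464 + \left(\frac{284}{3} + \frac{\sqrt{14}}{3}\right)\right) + 360122} = \frac{-23987 + 442873}{\left(\frac{499676}{3} + \frac{\sqrt{14}}{3}\right) + 360122} = \frac{418886}{\frac{1580042}{3} + \frac{\sqrt{14}}{3}}$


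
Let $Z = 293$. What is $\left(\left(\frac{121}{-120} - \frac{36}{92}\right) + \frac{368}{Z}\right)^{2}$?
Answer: $\frac{13497560041}{653963342400} \approx 0.02064$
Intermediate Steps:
$\left(\left(\frac{121}{-120} - \frac{36}{92}\right) + \frac{368}{Z}\right)^{2} = \left(\left(\frac{121}{-120} - \frac{36}{92}\right) + \frac{368}{293}\right)^{2} = \left(\left(121 \left(- \frac{1}{120}\right) - \frac{9}{23}\right) + 368 \cdot \frac{1}{293}\right)^{2} = \left(\left(- \frac{121}{120} - \frac{9}{23}\right) + \frac{368}{293}\right)^{2} = \left(- \frac{3863}{2760} + \frac{368}{293}\right)^{2} = \left(- \frac{116179}{808680}\right)^{2} = \frac{13497560041}{653963342400}$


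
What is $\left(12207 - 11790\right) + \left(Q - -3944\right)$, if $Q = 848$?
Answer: $5209$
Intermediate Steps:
$\left(12207 - 11790\right) + \left(Q - -3944\right) = \left(12207 - 11790\right) + \left(848 - -3944\right) = 417 + \left(848 + 3944\right) = 417 + 4792 = 5209$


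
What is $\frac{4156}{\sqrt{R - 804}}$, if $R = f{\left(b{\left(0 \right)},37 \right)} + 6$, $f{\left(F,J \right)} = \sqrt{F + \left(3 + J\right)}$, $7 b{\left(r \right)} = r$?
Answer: $- \frac{2078 i \sqrt{2}}{\sqrt{399 - \sqrt{10}}} \approx - 147.71 i$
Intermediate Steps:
$b{\left(r \right)} = \frac{r}{7}$
$f{\left(F,J \right)} = \sqrt{3 + F + J}$
$R = 6 + 2 \sqrt{10}$ ($R = \sqrt{3 + \frac{1}{7} \cdot 0 + 37} + 6 = \sqrt{3 + 0 + 37} + 6 = \sqrt{40} + 6 = 2 \sqrt{10} + 6 = 6 + 2 \sqrt{10} \approx 12.325$)
$\frac{4156}{\sqrt{R - 804}} = \frac{4156}{\sqrt{\left(6 + 2 \sqrt{10}\right) - 804}} = \frac{4156}{\sqrt{-798 + 2 \sqrt{10}}}$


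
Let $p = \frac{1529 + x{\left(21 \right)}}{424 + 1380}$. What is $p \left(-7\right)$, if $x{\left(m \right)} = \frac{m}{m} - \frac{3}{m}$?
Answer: $- \frac{10709}{1804} \approx -5.9362$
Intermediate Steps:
$x{\left(m \right)} = 1 - \frac{3}{m}$
$p = \frac{10709}{12628}$ ($p = \frac{1529 + \frac{-3 + 21}{21}}{424 + 1380} = \frac{1529 + \frac{1}{21} \cdot 18}{1804} = \left(1529 + \frac{6}{7}\right) \frac{1}{1804} = \frac{10709}{7} \cdot \frac{1}{1804} = \frac{10709}{12628} \approx 0.84804$)
$p \left(-7\right) = \frac{10709}{12628} \left(-7\right) = - \frac{10709}{1804}$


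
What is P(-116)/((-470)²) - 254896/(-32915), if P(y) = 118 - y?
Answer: 5631422851/727092350 ≈ 7.7451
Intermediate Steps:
P(-116)/((-470)²) - 254896/(-32915) = (118 - 1*(-116))/((-470)²) - 254896/(-32915) = (118 + 116)/220900 - 254896*(-1/32915) = 234*(1/220900) + 254896/32915 = 117/110450 + 254896/32915 = 5631422851/727092350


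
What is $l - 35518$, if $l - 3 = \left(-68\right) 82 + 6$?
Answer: $-41085$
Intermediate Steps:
$l = -5567$ ($l = 3 + \left(\left(-68\right) 82 + 6\right) = 3 + \left(-5576 + 6\right) = 3 - 5570 = -5567$)
$l - 35518 = -5567 - 35518 = -41085$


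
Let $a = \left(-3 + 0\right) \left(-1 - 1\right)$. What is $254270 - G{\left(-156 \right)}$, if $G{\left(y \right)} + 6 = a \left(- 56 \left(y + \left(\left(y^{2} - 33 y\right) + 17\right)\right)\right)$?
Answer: $10114196$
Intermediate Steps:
$a = 6$ ($a = \left(-3\right) \left(-2\right) = 6$)
$G{\left(y \right)} = -5718 - 336 y^{2} + 10752 y$ ($G{\left(y \right)} = -6 + 6 \left(- 56 \left(y + \left(\left(y^{2} - 33 y\right) + 17\right)\right)\right) = -6 + 6 \left(- 56 \left(y + \left(17 + y^{2} - 33 y\right)\right)\right) = -6 + 6 \left(- 56 \left(17 + y^{2} - 32 y\right)\right) = -6 + 6 \left(-952 - 56 y^{2} + 1792 y\right) = -6 - \left(5712 - 10752 y + 336 y^{2}\right) = -5718 - 336 y^{2} + 10752 y$)
$254270 - G{\left(-156 \right)} = 254270 - \left(-5718 - 336 \left(-156\right)^{2} + 10752 \left(-156\right)\right) = 254270 - \left(-5718 - 8176896 - 1677312\right) = 254270 - -9859926 = 254270 + 9859926 = 10114196$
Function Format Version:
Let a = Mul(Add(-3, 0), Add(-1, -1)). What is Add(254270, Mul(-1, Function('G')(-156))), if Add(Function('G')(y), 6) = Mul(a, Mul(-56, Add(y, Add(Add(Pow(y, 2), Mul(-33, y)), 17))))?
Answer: 10114196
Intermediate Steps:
a = 6 (a = Mul(-3, -2) = 6)
Function('G')(y) = Add(-5718, Mul(-336, Pow(y, 2)), Mul(10752, y)) (Function('G')(y) = Add(-6, Mul(6, Mul(-56, Add(y, Add(Add(Pow(y, 2), Mul(-33, y)), 17))))) = Add(-6, Mul(6, Mul(-56, Add(y, Add(17, Pow(y, 2), Mul(-33, y)))))) = Add(-6, Mul(6, Mul(-56, Add(17, Pow(y, 2), Mul(-32, y))))) = Add(-6, Mul(6, Add(-952, Mul(-56, Pow(y, 2)), Mul(1792, y)))) = Add(-6, Add(-5712, Mul(-336, Pow(y, 2)), Mul(10752, y))) = Add(-5718, Mul(-336, Pow(y, 2)), Mul(10752, y)))
Add(254270, Mul(-1, Function('G')(-156))) = Add(254270, Mul(-1, Add(-5718, Mul(-336, Pow(-156, 2)), Mul(10752, -156)))) = Add(254270, Mul(-1, Add(-5718, Mul(-336, 24336), -1677312))) = Add(254270, Mul(-1, Add(-5718, -8176896, -1677312))) = Add(254270, Mul(-1, -9859926)) = Add(254270, 9859926) = 10114196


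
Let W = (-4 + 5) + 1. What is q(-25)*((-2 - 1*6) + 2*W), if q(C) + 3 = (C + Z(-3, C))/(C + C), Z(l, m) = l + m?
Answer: 194/25 ≈ 7.7600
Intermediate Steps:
W = 2 (W = 1 + 1 = 2)
q(C) = -3 + (-3 + 2*C)/(2*C) (q(C) = -3 + (C + (-3 + C))/(C + C) = -3 + (-3 + 2*C)/((2*C)) = -3 + (-3 + 2*C)*(1/(2*C)) = -3 + (-3 + 2*C)/(2*C))
q(-25)*((-2 - 1*6) + 2*W) = (-2 - 3/2/(-25))*((-2 - 1*6) + 2*2) = (-2 - 3/2*(-1/25))*((-2 - 6) + 4) = (-2 + 3/50)*(-8 + 4) = -97/50*(-4) = 194/25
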